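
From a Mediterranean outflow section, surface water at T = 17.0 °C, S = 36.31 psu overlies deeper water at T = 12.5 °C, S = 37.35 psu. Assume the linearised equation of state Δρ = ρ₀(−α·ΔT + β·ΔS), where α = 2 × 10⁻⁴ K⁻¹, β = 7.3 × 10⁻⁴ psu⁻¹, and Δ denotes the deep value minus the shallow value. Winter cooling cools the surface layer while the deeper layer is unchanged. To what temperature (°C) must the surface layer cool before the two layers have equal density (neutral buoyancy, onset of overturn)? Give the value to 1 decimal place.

Neutral buoyancy requires Δρ = 0, i.e. −α(T_deep − T_surf′) + β(S_deep − S_surf) = 0.
T_surf′ = T_deep − (β/α)·ΔS = 12.5 − (7.3 × 10⁻⁴/2 × 10⁻⁴)·(+1.04) = 8.704 °C.
Cooling required: 17.0 − (8.704) = 8.296 °C.

8.7 °C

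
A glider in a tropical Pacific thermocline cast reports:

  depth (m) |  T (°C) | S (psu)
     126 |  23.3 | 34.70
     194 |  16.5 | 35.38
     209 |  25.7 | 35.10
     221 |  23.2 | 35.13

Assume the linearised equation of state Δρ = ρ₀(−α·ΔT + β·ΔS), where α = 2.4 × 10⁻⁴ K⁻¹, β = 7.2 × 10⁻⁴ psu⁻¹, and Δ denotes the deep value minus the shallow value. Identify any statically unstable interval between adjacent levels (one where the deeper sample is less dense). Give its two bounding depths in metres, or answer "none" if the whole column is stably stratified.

Evaluate Δρ/ρ₀ = −αΔT + βΔS across each adjacent pair:
  126–194 m: −αΔT+βΔS = −(2.4 × 10⁻⁴)(-6.8)+(7.2 × 10⁻⁴)(+0.68) = 2.1 × 10⁻³ → stable
  194–209 m: −αΔT+βΔS = −(2.4 × 10⁻⁴)(+9.2)+(7.2 × 10⁻⁴)(-0.28) = -2.4 × 10⁻³ → UNSTABLE
  209–221 m: −αΔT+βΔS = −(2.4 × 10⁻⁴)(-2.5)+(7.2 × 10⁻⁴)(+0.03) = 6.2 × 10⁻⁴ → stable
The 194–209 m interval has Δρ < 0: lighter water underlies denser water.

194–209 m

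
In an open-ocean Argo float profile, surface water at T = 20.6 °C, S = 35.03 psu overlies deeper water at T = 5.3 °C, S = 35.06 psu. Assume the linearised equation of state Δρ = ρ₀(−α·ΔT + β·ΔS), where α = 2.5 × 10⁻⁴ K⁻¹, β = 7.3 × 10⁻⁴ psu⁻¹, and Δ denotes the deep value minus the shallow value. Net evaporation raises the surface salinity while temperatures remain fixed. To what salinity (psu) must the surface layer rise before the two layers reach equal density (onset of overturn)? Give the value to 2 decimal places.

Neutral buoyancy requires −α(T_deep − T_surf) + β(S_deep − S_surf′) = 0.
S_surf′ = S_deep − (α/β)·ΔT = 35.06 − (2.5 × 10⁻⁴/7.3 × 10⁻⁴)·(-15.3) = 40.2997 psu.
Increase required: 40.2997 − 35.03 = 5.2697 psu.

40.30 psu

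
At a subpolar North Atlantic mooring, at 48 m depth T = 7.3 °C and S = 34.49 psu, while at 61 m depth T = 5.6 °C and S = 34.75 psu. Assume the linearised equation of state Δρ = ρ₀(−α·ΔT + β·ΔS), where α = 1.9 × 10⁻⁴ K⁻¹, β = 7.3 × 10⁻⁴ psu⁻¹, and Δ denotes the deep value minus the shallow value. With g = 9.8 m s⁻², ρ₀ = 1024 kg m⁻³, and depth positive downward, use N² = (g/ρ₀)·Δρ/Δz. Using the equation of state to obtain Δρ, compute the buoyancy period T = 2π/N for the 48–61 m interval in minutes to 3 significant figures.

ΔT = -1.7 K, ΔS = +0.26 psu (deep − shallow).
Δρ/ρ₀ = −αΔT + βΔS = 3.23 × 10⁻⁴ + 1.898 × 10⁻⁴ = 5.128 × 10⁻⁴, so Δρ ≈ 0.5251 kg m⁻³.
N² = (g/ρ₀)·Δρ/Δz = g·(Δρ/ρ₀)/Δz = 9.8 × 5.128 × 10⁻⁴ / 13 = 3.8657 × 10⁻⁴ s⁻².
N = √(3.8657 × 10⁻⁴) = 0.019661 rad s⁻¹ → T = 2π/N = 319.58 s = 5.3263 min ≈ 5.33 min.

5.33 min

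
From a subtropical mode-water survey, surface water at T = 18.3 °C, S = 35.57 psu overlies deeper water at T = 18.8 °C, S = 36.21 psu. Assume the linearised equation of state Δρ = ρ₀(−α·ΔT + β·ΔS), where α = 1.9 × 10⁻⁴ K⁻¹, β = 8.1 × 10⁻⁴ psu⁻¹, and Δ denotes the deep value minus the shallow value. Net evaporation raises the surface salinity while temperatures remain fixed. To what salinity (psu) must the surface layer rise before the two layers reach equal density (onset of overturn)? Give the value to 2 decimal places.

36.09 psu

Neutral buoyancy requires −α(T_deep − T_surf) + β(S_deep − S_surf′) = 0.
S_surf′ = S_deep − (α/β)·ΔT = 36.21 − (1.9 × 10⁻⁴/8.1 × 10⁻⁴)·(+0.5) = 36.0927 psu.
Increase required: 36.0927 − 35.57 = 0.5227 psu.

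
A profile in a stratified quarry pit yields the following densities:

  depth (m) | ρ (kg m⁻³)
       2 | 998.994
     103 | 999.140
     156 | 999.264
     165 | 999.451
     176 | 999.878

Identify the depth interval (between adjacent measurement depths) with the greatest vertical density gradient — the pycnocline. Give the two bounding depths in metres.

Compute the density gradient over each adjacent pair:
  2–103 m: Δρ/Δz = 0.146/101 = 1.4 × 10⁻³ kg m⁻⁴
  103–156 m: Δρ/Δz = 0.124/53 = 2.3 × 10⁻³ kg m⁻⁴
  156–165 m: Δρ/Δz = 0.187/9 = 0.021 kg m⁻⁴
  165–176 m: Δρ/Δz = 0.427/11 = 0.039 kg m⁻⁴
The largest gradient is in the 165–176 m interval — the pycnocline.

165–176 m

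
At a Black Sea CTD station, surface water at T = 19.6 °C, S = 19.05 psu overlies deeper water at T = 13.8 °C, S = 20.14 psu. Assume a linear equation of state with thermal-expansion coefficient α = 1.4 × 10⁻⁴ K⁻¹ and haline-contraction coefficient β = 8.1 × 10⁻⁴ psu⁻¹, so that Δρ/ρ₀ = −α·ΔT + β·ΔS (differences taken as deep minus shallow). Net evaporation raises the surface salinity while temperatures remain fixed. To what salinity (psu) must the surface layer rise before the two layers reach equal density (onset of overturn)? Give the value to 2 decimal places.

Neutral buoyancy requires −α(T_deep − T_surf) + β(S_deep − S_surf′) = 0.
S_surf′ = S_deep − (α/β)·ΔT = 20.14 − (1.4 × 10⁻⁴/8.1 × 10⁻⁴)·(-5.8) = 21.1425 psu.
Increase required: 21.1425 − 19.05 = 2.0925 psu.

21.14 psu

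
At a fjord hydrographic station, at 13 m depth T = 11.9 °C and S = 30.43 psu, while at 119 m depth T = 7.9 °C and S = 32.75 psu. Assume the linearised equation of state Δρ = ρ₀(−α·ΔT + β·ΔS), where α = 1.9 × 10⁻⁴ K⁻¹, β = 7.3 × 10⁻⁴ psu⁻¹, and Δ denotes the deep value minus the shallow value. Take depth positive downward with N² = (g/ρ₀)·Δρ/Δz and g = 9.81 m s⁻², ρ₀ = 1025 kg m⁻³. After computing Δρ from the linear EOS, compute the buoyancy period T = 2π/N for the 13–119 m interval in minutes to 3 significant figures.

6.95 min

ΔT = -4.0 K, ΔS = +2.32 psu (deep − shallow).
Δρ/ρ₀ = −αΔT + βΔS = 7.60 × 10⁻⁴ + 1.6936 × 10⁻³ = 2.4536 × 10⁻³, so Δρ ≈ 2.515 kg m⁻³.
N² = (g/ρ₀)·Δρ/Δz = g·(Δρ/ρ₀)/Δz = 9.81 × 2.4536 × 10⁻³ / 106 = 2.2707 × 10⁻⁴ s⁻².
N = √(2.2707 × 10⁻⁴) = 0.015069 rad s⁻¹ → T = 2π/N = 416.96 s = 6.9493 min ≈ 6.95 min.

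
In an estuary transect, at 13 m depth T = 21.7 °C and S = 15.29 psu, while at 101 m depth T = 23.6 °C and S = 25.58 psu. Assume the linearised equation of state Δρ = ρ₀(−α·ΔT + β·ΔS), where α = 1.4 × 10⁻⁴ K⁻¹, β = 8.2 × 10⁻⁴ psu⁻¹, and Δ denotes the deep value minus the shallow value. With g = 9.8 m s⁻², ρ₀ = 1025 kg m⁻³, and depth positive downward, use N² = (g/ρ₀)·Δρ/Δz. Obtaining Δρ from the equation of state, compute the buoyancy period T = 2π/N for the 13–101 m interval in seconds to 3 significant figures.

ΔT = +1.9 K, ΔS = +10.29 psu (deep − shallow).
Δρ/ρ₀ = −αΔT + βΔS = -2.66 × 10⁻⁴ + 8.4378 × 10⁻³ = 8.1718 × 10⁻³, so Δρ ≈ 8.376 kg m⁻³.
N² = (g/ρ₀)·Δρ/Δz = g·(Δρ/ρ₀)/Δz = 9.8 × 8.1718 × 10⁻³ / 88 = 9.1004 × 10⁻⁴ s⁻².
N = √(9.1004 × 10⁻⁴) = 0.030167 rad s⁻¹ → T = 2π/N = 208.28 s ≈ 208 s.

208 s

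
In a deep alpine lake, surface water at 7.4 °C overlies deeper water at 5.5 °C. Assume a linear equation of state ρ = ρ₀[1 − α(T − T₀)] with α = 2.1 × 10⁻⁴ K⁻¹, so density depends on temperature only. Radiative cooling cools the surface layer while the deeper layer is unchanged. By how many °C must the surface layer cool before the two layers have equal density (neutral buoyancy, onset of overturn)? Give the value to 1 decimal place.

With temperature the only control, equal density requires T_surf′ = T_deep.
T_surf′ = 5.5 °C.
Cooling required: 7.4 − 5.5 = 1.9 °C.

1.9 °C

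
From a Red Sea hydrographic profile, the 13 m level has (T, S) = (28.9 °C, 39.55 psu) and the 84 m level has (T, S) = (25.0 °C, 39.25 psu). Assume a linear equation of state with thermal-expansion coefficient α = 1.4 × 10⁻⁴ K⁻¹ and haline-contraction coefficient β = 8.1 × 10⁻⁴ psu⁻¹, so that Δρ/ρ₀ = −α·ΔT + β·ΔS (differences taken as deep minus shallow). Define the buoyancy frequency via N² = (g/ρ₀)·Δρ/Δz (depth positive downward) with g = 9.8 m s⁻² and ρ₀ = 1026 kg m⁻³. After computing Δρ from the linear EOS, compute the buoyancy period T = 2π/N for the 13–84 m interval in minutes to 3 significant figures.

16.2 min

ΔT = -3.9 K, ΔS = -0.30 psu (deep − shallow).
Δρ/ρ₀ = −αΔT + βΔS = 5.46 × 10⁻⁴ − 2.43 × 10⁻⁴ = 3.03 × 10⁻⁴, so Δρ ≈ 0.3109 kg m⁻³.
N² = (g/ρ₀)·Δρ/Δz = g·(Δρ/ρ₀)/Δz = 9.8 × 3.03 × 10⁻⁴ / 71 = 4.1823 × 10⁻⁵ s⁻².
N = √(4.1823 × 10⁻⁵) = 6.4671 × 10⁻³ rad s⁻¹ → T = 2π/N = 971.56 s = 16.193 min ≈ 16.2 min.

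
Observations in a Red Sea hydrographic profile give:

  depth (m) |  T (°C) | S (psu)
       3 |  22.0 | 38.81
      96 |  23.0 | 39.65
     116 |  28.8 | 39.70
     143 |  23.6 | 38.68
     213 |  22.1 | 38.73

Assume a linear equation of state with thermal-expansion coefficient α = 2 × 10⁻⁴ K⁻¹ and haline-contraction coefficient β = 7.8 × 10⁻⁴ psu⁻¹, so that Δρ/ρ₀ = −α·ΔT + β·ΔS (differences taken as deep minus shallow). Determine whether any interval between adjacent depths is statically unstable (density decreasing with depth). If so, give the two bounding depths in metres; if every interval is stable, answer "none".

Evaluate Δρ/ρ₀ = −αΔT + βΔS across each adjacent pair:
  3–96 m: −αΔT+βΔS = −(2 × 10⁻⁴)(+1.0)+(7.8 × 10⁻⁴)(+0.84) = 4.6 × 10⁻⁴ → stable
  96–116 m: −αΔT+βΔS = −(2 × 10⁻⁴)(+5.8)+(7.8 × 10⁻⁴)(+0.05) = -1.1 × 10⁻³ → UNSTABLE
  116–143 m: −αΔT+βΔS = −(2 × 10⁻⁴)(-5.2)+(7.8 × 10⁻⁴)(-1.02) = 2.4 × 10⁻⁴ → stable
  143–213 m: −αΔT+βΔS = −(2 × 10⁻⁴)(-1.5)+(7.8 × 10⁻⁴)(+0.05) = 3.4 × 10⁻⁴ → stable
The 96–116 m interval has Δρ < 0: lighter water underlies denser water.

96–116 m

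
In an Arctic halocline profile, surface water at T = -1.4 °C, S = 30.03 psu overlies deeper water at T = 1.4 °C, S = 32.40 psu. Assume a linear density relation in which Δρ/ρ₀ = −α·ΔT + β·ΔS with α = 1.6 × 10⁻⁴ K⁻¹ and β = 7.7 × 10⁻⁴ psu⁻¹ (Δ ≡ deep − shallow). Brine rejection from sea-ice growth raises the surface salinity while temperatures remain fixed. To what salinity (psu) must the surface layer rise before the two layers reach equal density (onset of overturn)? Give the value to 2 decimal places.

31.82 psu

Neutral buoyancy requires −α(T_deep − T_surf) + β(S_deep − S_surf′) = 0.
S_surf′ = S_deep − (α/β)·ΔT = 32.40 − (1.6 × 10⁻⁴/7.7 × 10⁻⁴)·(+2.8) = 31.8182 psu.
Increase required: 31.8182 − 30.03 = 1.7882 psu.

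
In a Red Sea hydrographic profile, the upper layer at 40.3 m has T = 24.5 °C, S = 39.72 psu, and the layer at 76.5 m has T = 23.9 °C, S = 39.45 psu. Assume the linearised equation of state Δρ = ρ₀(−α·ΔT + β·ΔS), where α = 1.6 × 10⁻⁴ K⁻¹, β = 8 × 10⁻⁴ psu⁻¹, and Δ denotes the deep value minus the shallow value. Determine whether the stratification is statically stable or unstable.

unstable

ΔT = 23.9 − 24.5 = -0.6 K and ΔS = 39.45 − 39.72 = -0.27 psu (deep − shallow).
−αΔT = 9.60 × 10⁻⁵; βΔS = -2.16 × 10⁻⁴; sum Δρ/ρ₀ = -1.20 × 10⁻⁴.
Δρ/ρ₀ < 0, so Δρ < 0: deeper water is lighter → statically unstable; the column would overturn.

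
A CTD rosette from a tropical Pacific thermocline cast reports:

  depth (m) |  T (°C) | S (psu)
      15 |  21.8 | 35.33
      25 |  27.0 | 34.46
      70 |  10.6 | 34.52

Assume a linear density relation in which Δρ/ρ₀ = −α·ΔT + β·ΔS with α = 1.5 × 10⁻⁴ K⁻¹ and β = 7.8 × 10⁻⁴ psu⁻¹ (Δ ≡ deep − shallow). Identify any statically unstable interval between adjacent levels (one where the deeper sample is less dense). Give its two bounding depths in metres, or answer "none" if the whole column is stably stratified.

15–25 m

Evaluate Δρ/ρ₀ = −αΔT + βΔS across each adjacent pair:
  15–25 m: −αΔT+βΔS = −(1.5 × 10⁻⁴)(+5.2)+(7.8 × 10⁻⁴)(-0.87) = -1.5 × 10⁻³ → UNSTABLE
  25–70 m: −αΔT+βΔS = −(1.5 × 10⁻⁴)(-16.4)+(7.8 × 10⁻⁴)(+0.06) = 2.5 × 10⁻³ → stable
The 15–25 m interval has Δρ < 0: lighter water underlies denser water.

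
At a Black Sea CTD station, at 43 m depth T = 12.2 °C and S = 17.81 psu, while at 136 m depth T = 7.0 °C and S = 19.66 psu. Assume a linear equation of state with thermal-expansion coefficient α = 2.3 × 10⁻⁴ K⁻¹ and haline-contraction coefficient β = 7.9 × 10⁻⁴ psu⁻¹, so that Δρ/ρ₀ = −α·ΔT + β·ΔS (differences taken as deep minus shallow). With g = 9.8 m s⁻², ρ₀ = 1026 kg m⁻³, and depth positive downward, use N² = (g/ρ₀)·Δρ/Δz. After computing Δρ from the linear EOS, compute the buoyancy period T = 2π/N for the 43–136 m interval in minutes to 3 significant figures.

6.26 min

ΔT = -5.2 K, ΔS = +1.85 psu (deep − shallow).
Δρ/ρ₀ = −αΔT + βΔS = 1.196 × 10⁻³ + 1.4615 × 10⁻³ = 2.6575 × 10⁻³, so Δρ ≈ 2.727 kg m⁻³.
N² = (g/ρ₀)·Δρ/Δz = g·(Δρ/ρ₀)/Δz = 9.8 × 2.6575 × 10⁻³ / 93 = 2.8004 × 10⁻⁴ s⁻².
N = √(2.8004 × 10⁻⁴) = 0.016734 rad s⁻¹ → T = 2π/N = 375.47 s = 6.2578 min ≈ 6.26 min.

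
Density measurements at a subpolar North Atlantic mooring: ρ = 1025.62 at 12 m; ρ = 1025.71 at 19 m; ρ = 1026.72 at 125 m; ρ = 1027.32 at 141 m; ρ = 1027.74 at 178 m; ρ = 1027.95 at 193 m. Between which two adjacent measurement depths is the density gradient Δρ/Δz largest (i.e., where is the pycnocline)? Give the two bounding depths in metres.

125–141 m

Compute the density gradient over each adjacent pair:
  12–19 m: Δρ/Δz = 0.09/7 = 0.013 kg m⁻⁴
  19–125 m: Δρ/Δz = 1.01/106 = 9.5 × 10⁻³ kg m⁻⁴
  125–141 m: Δρ/Δz = 0.60/16 = 0.037 kg m⁻⁴
  141–178 m: Δρ/Δz = 0.42/37 = 0.011 kg m⁻⁴
  178–193 m: Δρ/Δz = 0.21/15 = 0.014 kg m⁻⁴
The largest gradient is in the 125–141 m interval — the pycnocline.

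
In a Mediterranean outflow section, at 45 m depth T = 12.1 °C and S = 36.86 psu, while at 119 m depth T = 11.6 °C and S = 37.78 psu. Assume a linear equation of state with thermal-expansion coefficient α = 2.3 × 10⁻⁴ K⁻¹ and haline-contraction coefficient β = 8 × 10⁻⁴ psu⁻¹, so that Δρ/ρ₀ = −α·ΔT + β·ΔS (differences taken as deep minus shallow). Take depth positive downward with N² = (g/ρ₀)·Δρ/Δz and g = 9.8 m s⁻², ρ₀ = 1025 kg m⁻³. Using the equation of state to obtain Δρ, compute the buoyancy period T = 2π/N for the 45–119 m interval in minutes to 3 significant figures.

9.86 min

ΔT = -0.5 K, ΔS = +0.92 psu (deep − shallow).
Δρ/ρ₀ = −αΔT + βΔS = 1.15 × 10⁻⁴ + 7.36 × 10⁻⁴ = 8.51 × 10⁻⁴, so Δρ ≈ 0.8723 kg m⁻³.
N² = (g/ρ₀)·Δρ/Δz = g·(Δρ/ρ₀)/Δz = 9.8 × 8.51 × 10⁻⁴ / 74 = 1.1270 × 10⁻⁴ s⁻².
N = √(1.1270 × 10⁻⁴) = 0.010616 rad s⁻¹ → T = 2π/N = 591.86 s = 9.8643 min ≈ 9.86 min.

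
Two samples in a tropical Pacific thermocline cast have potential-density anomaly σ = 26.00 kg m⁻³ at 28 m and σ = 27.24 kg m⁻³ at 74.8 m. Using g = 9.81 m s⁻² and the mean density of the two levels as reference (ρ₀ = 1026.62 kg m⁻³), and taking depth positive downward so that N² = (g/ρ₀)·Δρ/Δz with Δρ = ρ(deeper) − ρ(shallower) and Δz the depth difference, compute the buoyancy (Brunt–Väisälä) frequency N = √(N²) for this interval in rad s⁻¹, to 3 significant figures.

0.0159 rad s⁻¹

Δρ = 1027.24 − 1026.00 = 1.24 kg m⁻³ over Δz = 74.8 − 28 = 46.8 m.
N² = (9.81/1026.62) × (1.24/46.8) = 2.5318 × 10⁻⁴ s⁻².
N = √(2.5318 × 10⁻⁴) = 0.015912 rad s⁻¹ ≈ 0.0159 rad s⁻¹.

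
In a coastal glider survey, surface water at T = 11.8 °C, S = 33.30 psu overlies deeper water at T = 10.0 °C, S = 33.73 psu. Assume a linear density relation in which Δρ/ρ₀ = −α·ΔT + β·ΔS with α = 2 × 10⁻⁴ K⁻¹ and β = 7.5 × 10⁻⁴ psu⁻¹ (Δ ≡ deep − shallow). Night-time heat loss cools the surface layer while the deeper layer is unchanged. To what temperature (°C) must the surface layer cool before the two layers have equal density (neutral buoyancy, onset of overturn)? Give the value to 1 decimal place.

Neutral buoyancy requires Δρ = 0, i.e. −α(T_deep − T_surf′) + β(S_deep − S_surf) = 0.
T_surf′ = T_deep − (β/α)·ΔS = 10.0 − (7.5 × 10⁻⁴/2 × 10⁻⁴)·(+0.43) = 8.387 °C.
Cooling required: 11.8 − (8.387) = 3.413 °C.

8.4 °C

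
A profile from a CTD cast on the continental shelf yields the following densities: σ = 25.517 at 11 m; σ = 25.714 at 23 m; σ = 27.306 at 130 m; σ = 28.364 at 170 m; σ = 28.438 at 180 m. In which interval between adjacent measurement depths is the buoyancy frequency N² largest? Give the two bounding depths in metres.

Compute the density gradient over each adjacent pair:
  11–23 m: Δρ/Δz = 0.197/12 = 0.016 kg m⁻⁴
  23–130 m: Δρ/Δz = 1.592/107 = 0.015 kg m⁻⁴
  130–170 m: Δρ/Δz = 1.058/40 = 0.026 kg m⁻⁴
  170–180 m: Δρ/Δz = 0.074/10 = 7.4 × 10⁻³ kg m⁻⁴
The largest gradient is in the 130–170 m interval — the pycnocline.

130–170 m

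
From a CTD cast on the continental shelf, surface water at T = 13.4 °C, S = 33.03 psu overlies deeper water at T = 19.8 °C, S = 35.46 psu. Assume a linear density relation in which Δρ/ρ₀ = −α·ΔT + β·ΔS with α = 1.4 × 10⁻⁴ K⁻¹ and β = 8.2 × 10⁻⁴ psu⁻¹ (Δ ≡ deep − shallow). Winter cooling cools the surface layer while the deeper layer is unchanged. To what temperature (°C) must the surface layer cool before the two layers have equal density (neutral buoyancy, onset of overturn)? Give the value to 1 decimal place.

Neutral buoyancy requires Δρ = 0, i.e. −α(T_deep − T_surf′) + β(S_deep − S_surf) = 0.
T_surf′ = T_deep − (β/α)·ΔS = 19.8 − (8.2 × 10⁻⁴/1.4 × 10⁻⁴)·(+2.43) = 5.567 °C.
Cooling required: 13.4 − (5.567) = 7.833 °C.

5.6 °C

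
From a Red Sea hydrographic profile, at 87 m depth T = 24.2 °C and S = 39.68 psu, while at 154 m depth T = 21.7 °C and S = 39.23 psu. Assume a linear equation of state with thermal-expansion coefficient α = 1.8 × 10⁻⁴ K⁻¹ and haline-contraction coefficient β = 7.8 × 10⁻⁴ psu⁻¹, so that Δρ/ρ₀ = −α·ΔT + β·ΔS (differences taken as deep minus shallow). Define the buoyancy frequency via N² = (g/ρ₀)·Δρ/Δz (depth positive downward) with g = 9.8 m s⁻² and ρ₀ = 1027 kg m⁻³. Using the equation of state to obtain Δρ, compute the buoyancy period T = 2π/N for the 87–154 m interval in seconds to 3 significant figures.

ΔT = -2.5 K, ΔS = -0.45 psu (deep − shallow).
Δρ/ρ₀ = −αΔT + βΔS = 4.50 × 10⁻⁴ − 3.51 × 10⁻⁴ = 9.90 × 10⁻⁵, so Δρ ≈ 0.1017 kg m⁻³.
N² = (g/ρ₀)·Δρ/Δz = g·(Δρ/ρ₀)/Δz = 9.8 × 9.90 × 10⁻⁵ / 67 = 1.4481 × 10⁻⁵ s⁻².
N = √(1.4481 × 10⁻⁵) = 3.8054 × 10⁻³ rad s⁻¹ → T = 2π/N = 1.6511 × 10³ s ≈ 1.65 × 10³ s.

1.65 × 10³ s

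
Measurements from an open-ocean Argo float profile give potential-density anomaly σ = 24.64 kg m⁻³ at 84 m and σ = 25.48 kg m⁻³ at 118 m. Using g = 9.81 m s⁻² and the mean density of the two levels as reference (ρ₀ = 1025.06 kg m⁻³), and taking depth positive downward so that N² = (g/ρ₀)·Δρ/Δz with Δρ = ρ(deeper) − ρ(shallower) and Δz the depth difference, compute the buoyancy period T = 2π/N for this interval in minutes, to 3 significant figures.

6.81 min

Δρ = 1025.48 − 1024.64 = 0.84 kg m⁻³ over Δz = 118 − 84 = 34 m.
N² = (9.81/1025.06) × (0.84/34) = 2.3644 × 10⁻⁴ s⁻².
N = √(2.3644 × 10⁻⁴) = 0.015377 rad s⁻¹, so T = 2π/N = 408.61 s = 6.8102 min ≈ 6.81 min.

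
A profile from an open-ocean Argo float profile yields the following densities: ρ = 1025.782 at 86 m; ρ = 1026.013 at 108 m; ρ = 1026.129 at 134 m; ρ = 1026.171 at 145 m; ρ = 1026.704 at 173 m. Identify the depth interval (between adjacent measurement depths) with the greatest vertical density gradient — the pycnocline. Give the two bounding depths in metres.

Compute the density gradient over each adjacent pair:
  86–108 m: Δρ/Δz = 0.231/22 = 0.011 kg m⁻⁴
  108–134 m: Δρ/Δz = 0.116/26 = 4.5 × 10⁻³ kg m⁻⁴
  134–145 m: Δρ/Δz = 0.042/11 = 3.8 × 10⁻³ kg m⁻⁴
  145–173 m: Δρ/Δz = 0.533/28 = 0.019 kg m⁻⁴
The largest gradient is in the 145–173 m interval — the pycnocline.

145–173 m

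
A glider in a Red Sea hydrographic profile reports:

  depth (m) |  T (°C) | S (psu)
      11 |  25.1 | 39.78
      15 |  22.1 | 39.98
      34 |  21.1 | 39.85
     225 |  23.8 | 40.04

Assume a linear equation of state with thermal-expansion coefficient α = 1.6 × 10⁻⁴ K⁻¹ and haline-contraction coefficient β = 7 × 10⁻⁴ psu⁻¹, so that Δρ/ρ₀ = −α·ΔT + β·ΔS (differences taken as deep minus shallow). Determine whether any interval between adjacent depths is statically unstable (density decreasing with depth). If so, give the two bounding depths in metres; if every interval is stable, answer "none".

Evaluate Δρ/ρ₀ = −αΔT + βΔS across each adjacent pair:
  11–15 m: −αΔT+βΔS = −(1.6 × 10⁻⁴)(-3.0)+(7 × 10⁻⁴)(+0.20) = 6.2 × 10⁻⁴ → stable
  15–34 m: −αΔT+βΔS = −(1.6 × 10⁻⁴)(-1.0)+(7 × 10⁻⁴)(-0.13) = 6.9 × 10⁻⁵ → stable
  34–225 m: −αΔT+βΔS = −(1.6 × 10⁻⁴)(+2.7)+(7 × 10⁻⁴)(+0.19) = -3.0 × 10⁻⁴ → UNSTABLE
The 34–225 m interval has Δρ < 0: lighter water underlies denser water.

34–225 m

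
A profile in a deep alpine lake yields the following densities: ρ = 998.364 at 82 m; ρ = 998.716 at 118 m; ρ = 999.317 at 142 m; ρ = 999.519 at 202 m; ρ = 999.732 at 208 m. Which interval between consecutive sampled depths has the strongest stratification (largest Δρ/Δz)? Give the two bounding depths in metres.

Compute the density gradient over each adjacent pair:
  82–118 m: Δρ/Δz = 0.352/36 = 9.8 × 10⁻³ kg m⁻⁴
  118–142 m: Δρ/Δz = 0.601/24 = 0.025 kg m⁻⁴
  142–202 m: Δρ/Δz = 0.202/60 = 3.4 × 10⁻³ kg m⁻⁴
  202–208 m: Δρ/Δz = 0.213/6 = 0.035 kg m⁻⁴
The largest gradient is in the 202–208 m interval — the pycnocline.

202–208 m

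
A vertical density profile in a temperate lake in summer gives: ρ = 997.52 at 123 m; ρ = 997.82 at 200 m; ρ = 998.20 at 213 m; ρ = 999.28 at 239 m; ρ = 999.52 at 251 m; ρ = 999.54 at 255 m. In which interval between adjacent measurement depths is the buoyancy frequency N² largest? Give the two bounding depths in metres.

Compute the density gradient over each adjacent pair:
  123–200 m: Δρ/Δz = 0.30/77 = 3.9 × 10⁻³ kg m⁻⁴
  200–213 m: Δρ/Δz = 0.38/13 = 0.029 kg m⁻⁴
  213–239 m: Δρ/Δz = 1.08/26 = 0.042 kg m⁻⁴
  239–251 m: Δρ/Δz = 0.24/12 = 0.020 kg m⁻⁴
  251–255 m: Δρ/Δz = 0.02/4 = 5.0 × 10⁻³ kg m⁻⁴
The largest gradient is in the 213–239 m interval — the pycnocline.

213–239 m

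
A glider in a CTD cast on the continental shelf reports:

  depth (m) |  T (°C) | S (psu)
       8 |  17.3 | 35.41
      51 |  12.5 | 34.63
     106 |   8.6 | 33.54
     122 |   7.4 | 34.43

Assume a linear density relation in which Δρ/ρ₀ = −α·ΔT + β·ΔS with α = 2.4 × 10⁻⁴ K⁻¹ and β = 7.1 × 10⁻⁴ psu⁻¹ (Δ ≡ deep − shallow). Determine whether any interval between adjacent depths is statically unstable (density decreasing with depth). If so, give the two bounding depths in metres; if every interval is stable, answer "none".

none

Evaluate Δρ/ρ₀ = −αΔT + βΔS across each adjacent pair:
  8–51 m: −αΔT+βΔS = −(2.4 × 10⁻⁴)(-4.8)+(7.1 × 10⁻⁴)(-0.78) = 6.0 × 10⁻⁴ → stable
  51–106 m: −αΔT+βΔS = −(2.4 × 10⁻⁴)(-3.9)+(7.1 × 10⁻⁴)(-1.09) = 1.6 × 10⁻⁴ → stable
  106–122 m: −αΔT+βΔS = −(2.4 × 10⁻⁴)(-1.2)+(7.1 × 10⁻⁴)(+0.89) = 9.2 × 10⁻⁴ → stable
Every interval has Δρ > 0: the column is stably stratified throughout.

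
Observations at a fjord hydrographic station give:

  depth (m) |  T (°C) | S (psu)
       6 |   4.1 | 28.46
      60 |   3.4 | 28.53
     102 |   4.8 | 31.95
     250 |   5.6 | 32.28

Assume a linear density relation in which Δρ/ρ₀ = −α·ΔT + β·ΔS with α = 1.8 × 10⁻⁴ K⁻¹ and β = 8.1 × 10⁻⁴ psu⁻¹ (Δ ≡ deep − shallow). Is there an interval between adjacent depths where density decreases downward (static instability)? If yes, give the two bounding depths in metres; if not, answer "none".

Evaluate Δρ/ρ₀ = −αΔT + βΔS across each adjacent pair:
  6–60 m: −αΔT+βΔS = −(1.8 × 10⁻⁴)(-0.7)+(8.1 × 10⁻⁴)(+0.07) = 1.8 × 10⁻⁴ → stable
  60–102 m: −αΔT+βΔS = −(1.8 × 10⁻⁴)(+1.4)+(8.1 × 10⁻⁴)(+3.42) = 2.5 × 10⁻³ → stable
  102–250 m: −αΔT+βΔS = −(1.8 × 10⁻⁴)(+0.8)+(8.1 × 10⁻⁴)(+0.33) = 1.2 × 10⁻⁴ → stable
Every interval has Δρ > 0: the column is stably stratified throughout.

none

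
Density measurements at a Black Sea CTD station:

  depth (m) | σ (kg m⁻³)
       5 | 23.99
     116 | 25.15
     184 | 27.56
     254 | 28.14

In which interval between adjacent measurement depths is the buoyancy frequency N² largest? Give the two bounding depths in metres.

Compute the density gradient over each adjacent pair:
  5–116 m: Δρ/Δz = 1.16/111 = 0.010 kg m⁻⁴
  116–184 m: Δρ/Δz = 2.41/68 = 0.035 kg m⁻⁴
  184–254 m: Δρ/Δz = 0.58/70 = 8.3 × 10⁻³ kg m⁻⁴
The largest gradient is in the 116–184 m interval — the pycnocline.

116–184 m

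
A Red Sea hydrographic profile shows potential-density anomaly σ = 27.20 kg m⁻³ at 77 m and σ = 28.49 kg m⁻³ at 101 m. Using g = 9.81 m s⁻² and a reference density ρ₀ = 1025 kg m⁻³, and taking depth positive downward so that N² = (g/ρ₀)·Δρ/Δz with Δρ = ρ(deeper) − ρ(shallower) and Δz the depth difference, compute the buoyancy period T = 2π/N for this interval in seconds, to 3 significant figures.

277 s

Δρ = 1028.49 − 1027.20 = 1.29 kg m⁻³ over Δz = 101 − 77 = 24 m.
N² = (9.81/1025) × (1.29/24) = 5.1443 × 10⁻⁴ s⁻².
N = √(5.1443 × 10⁻⁴) = 0.022681 rad s⁻¹, so T = 2π/N = 277.02 s ≈ 277 s.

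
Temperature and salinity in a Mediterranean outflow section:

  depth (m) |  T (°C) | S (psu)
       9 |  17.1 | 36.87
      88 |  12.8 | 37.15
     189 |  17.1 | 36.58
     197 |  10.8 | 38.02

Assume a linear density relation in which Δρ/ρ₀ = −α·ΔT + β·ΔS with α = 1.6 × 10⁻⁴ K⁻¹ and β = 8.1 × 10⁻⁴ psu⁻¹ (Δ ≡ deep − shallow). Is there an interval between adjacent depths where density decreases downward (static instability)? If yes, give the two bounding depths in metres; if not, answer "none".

Evaluate Δρ/ρ₀ = −αΔT + βΔS across each adjacent pair:
  9–88 m: −αΔT+βΔS = −(1.6 × 10⁻⁴)(-4.3)+(8.1 × 10⁻⁴)(+0.28) = 9.1 × 10⁻⁴ → stable
  88–189 m: −αΔT+βΔS = −(1.6 × 10⁻⁴)(+4.3)+(8.1 × 10⁻⁴)(-0.57) = -1.1 × 10⁻³ → UNSTABLE
  189–197 m: −αΔT+βΔS = −(1.6 × 10⁻⁴)(-6.3)+(8.1 × 10⁻⁴)(+1.44) = 2.2 × 10⁻³ → stable
The 88–189 m interval has Δρ < 0: lighter water underlies denser water.

88–189 m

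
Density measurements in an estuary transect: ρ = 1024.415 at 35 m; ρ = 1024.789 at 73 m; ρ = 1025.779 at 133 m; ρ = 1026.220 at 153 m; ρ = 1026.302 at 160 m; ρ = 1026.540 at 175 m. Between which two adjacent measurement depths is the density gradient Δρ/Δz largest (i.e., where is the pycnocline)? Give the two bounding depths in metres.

133–153 m

Compute the density gradient over each adjacent pair:
  35–73 m: Δρ/Δz = 0.374/38 = 9.8 × 10⁻³ kg m⁻⁴
  73–133 m: Δρ/Δz = 0.990/60 = 0.017 kg m⁻⁴
  133–153 m: Δρ/Δz = 0.441/20 = 0.022 kg m⁻⁴
  153–160 m: Δρ/Δz = 0.082/7 = 0.012 kg m⁻⁴
  160–175 m: Δρ/Δz = 0.238/15 = 0.016 kg m⁻⁴
The largest gradient is in the 133–153 m interval — the pycnocline.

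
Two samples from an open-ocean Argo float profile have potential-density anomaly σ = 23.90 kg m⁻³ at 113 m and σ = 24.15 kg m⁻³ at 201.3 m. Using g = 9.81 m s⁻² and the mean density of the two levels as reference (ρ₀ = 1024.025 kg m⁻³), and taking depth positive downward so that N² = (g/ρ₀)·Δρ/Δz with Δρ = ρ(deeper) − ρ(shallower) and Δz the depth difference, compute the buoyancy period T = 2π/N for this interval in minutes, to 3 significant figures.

Δρ = 1024.15 − 1023.90 = 0.25 kg m⁻³ over Δz = 201.3 − 113 = 88.3 m.
N² = (9.81/1024.025) × (0.25/88.3) = 2.7123 × 10⁻⁵ s⁻².
N = √(2.7123 × 10⁻⁵) = 5.2080 × 10⁻³ rad s⁻¹, so T = 2π/N = 1.2064 × 10³ s = 20.107 min ≈ 20.1 min.
Since Δρ > 0 the layer is stably stratified.

20.1 min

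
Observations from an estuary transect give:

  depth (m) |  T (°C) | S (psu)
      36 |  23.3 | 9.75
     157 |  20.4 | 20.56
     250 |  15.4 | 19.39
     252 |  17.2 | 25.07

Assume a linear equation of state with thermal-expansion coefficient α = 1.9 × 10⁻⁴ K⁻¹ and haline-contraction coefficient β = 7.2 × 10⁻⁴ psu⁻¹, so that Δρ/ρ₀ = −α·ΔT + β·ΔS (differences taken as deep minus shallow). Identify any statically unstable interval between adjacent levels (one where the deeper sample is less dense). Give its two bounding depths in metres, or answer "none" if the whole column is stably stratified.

Evaluate Δρ/ρ₀ = −αΔT + βΔS across each adjacent pair:
  36–157 m: −αΔT+βΔS = −(1.9 × 10⁻⁴)(-2.9)+(7.2 × 10⁻⁴)(+10.81) = 8.3 × 10⁻³ → stable
  157–250 m: −αΔT+βΔS = −(1.9 × 10⁻⁴)(-5.0)+(7.2 × 10⁻⁴)(-1.17) = 1.1 × 10⁻⁴ → stable
  250–252 m: −αΔT+βΔS = −(1.9 × 10⁻⁴)(+1.8)+(7.2 × 10⁻⁴)(+5.68) = 3.7 × 10⁻³ → stable
Every interval has Δρ > 0: the column is stably stratified throughout.

none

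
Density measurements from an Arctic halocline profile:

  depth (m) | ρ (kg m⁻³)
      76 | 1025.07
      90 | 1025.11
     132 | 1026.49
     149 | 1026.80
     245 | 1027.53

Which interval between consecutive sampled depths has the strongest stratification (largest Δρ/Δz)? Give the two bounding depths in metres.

90–132 m

Compute the density gradient over each adjacent pair:
  76–90 m: Δρ/Δz = 0.04/14 = 2.9 × 10⁻³ kg m⁻⁴
  90–132 m: Δρ/Δz = 1.38/42 = 0.033 kg m⁻⁴
  132–149 m: Δρ/Δz = 0.31/17 = 0.018 kg m⁻⁴
  149–245 m: Δρ/Δz = 0.73/96 = 7.6 × 10⁻³ kg m⁻⁴
The largest gradient is in the 90–132 m interval — the pycnocline.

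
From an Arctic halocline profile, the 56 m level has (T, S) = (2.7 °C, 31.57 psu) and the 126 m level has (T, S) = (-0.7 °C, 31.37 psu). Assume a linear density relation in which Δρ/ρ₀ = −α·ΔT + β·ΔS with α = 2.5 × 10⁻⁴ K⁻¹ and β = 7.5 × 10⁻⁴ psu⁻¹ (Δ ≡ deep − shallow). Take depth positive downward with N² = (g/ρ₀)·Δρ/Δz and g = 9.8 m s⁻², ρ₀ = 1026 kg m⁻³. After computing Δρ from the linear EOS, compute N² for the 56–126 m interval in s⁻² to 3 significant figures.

ΔT = -3.4 K, ΔS = -0.20 psu (deep − shallow).
Δρ/ρ₀ = −αΔT + βΔS = 8.50 × 10⁻⁴ − 1.50 × 10⁻⁴ = 7.00 × 10⁻⁴, so Δρ ≈ 0.7182 kg m⁻³.
N² = (g/ρ₀)·Δρ/Δz = g·(Δρ/ρ₀)/Δz = 9.8 × 7.00 × 10⁻⁴ / 70 = 9.8000 × 10⁻⁵ s⁻² ≈ 9.80 × 10⁻⁵ s⁻².

9.80 × 10⁻⁵ s⁻²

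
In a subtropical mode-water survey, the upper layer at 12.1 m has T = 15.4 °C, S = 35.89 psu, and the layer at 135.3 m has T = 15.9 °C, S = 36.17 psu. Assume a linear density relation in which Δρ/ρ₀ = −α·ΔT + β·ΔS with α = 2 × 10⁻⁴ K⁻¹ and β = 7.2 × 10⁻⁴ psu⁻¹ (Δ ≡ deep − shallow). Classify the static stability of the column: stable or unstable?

ΔT = 15.9 − 15.4 = +0.5 K and ΔS = 36.17 − 35.89 = +0.28 psu (deep − shallow).
−αΔT = -1.00 × 10⁻⁴; βΔS = 2.016 × 10⁻⁴; sum Δρ/ρ₀ = 1.016 × 10⁻⁴.
Δρ/ρ₀ > 0, so Δρ > 0: deeper water is denser → statically stable.

stable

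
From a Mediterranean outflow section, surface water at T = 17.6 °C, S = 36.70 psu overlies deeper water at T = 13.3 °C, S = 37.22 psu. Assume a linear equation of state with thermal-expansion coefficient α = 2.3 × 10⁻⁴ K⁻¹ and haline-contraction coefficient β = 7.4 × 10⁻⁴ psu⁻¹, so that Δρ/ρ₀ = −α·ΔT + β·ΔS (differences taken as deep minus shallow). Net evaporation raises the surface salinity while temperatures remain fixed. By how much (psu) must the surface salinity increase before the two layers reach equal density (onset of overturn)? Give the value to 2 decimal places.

1.86 psu

Neutral buoyancy requires −α(T_deep − T_surf) + β(S_deep − S_surf′) = 0.
S_surf′ = S_deep − (α/β)·ΔT = 37.22 − (2.3 × 10⁻⁴/7.4 × 10⁻⁴)·(-4.3) = 38.5565 psu.
Increase required: 38.5565 − 36.70 = 1.8565 psu.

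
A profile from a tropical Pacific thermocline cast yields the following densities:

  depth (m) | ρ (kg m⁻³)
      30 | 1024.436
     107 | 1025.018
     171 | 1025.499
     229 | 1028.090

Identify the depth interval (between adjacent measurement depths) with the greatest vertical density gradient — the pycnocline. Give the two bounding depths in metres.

Compute the density gradient over each adjacent pair:
  30–107 m: Δρ/Δz = 0.582/77 = 7.6 × 10⁻³ kg m⁻⁴
  107–171 m: Δρ/Δz = 0.481/64 = 7.5 × 10⁻³ kg m⁻⁴
  171–229 m: Δρ/Δz = 2.591/58 = 0.045 kg m⁻⁴
The largest gradient is in the 171–229 m interval — the pycnocline.

171–229 m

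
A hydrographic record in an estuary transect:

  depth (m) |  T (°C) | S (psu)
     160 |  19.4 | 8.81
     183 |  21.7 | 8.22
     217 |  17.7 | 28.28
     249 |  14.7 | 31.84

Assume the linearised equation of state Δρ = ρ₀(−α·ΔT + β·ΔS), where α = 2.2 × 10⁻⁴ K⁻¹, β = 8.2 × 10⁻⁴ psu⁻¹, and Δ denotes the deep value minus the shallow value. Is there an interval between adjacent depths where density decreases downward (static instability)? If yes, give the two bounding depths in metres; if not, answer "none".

Evaluate Δρ/ρ₀ = −αΔT + βΔS across each adjacent pair:
  160–183 m: −αΔT+βΔS = −(2.2 × 10⁻⁴)(+2.3)+(8.2 × 10⁻⁴)(-0.59) = -9.9 × 10⁻⁴ → UNSTABLE
  183–217 m: −αΔT+βΔS = −(2.2 × 10⁻⁴)(-4.0)+(8.2 × 10⁻⁴)(+20.06) = 0.017 → stable
  217–249 m: −αΔT+βΔS = −(2.2 × 10⁻⁴)(-3.0)+(8.2 × 10⁻⁴)(+3.56) = 3.6 × 10⁻³ → stable
The 160–183 m interval has Δρ < 0: lighter water underlies denser water.

160–183 m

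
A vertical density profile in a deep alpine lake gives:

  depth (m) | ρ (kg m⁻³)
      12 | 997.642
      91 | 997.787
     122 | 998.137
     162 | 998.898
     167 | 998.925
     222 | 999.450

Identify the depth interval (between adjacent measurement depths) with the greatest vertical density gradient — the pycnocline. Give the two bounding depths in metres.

122–162 m

Compute the density gradient over each adjacent pair:
  12–91 m: Δρ/Δz = 0.145/79 = 1.8 × 10⁻³ kg m⁻⁴
  91–122 m: Δρ/Δz = 0.350/31 = 0.011 kg m⁻⁴
  122–162 m: Δρ/Δz = 0.761/40 = 0.019 kg m⁻⁴
  162–167 m: Δρ/Δz = 0.027/5 = 5.4 × 10⁻³ kg m⁻⁴
  167–222 m: Δρ/Δz = 0.525/55 = 9.5 × 10⁻³ kg m⁻⁴
The largest gradient is in the 122–162 m interval — the pycnocline.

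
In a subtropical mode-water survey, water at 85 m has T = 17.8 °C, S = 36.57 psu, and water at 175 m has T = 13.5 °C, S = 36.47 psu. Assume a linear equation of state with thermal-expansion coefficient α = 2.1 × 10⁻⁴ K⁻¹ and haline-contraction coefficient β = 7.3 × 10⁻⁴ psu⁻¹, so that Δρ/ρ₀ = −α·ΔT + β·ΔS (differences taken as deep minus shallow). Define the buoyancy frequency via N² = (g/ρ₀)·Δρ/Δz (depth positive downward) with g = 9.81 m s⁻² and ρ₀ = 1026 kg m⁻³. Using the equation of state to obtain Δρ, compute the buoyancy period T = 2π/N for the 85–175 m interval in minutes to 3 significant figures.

ΔT = -4.3 K, ΔS = -0.10 psu (deep − shallow).
Δρ/ρ₀ = −αΔT + βΔS = 9.03 × 10⁻⁴ − 7.30 × 10⁻⁵ = 8.30 × 10⁻⁴, so Δρ ≈ 0.8516 kg m⁻³.
N² = (g/ρ₀)·Δρ/Δz = g·(Δρ/ρ₀)/Δz = 9.81 × 8.30 × 10⁻⁴ / 90 = 9.0470 × 10⁻⁵ s⁻².
N = √(9.0470 × 10⁻⁵) = 9.5116 × 10⁻³ rad s⁻¹ → T = 2π/N = 660.58 s = 11.010 min ≈ 11.0 min.

11.0 min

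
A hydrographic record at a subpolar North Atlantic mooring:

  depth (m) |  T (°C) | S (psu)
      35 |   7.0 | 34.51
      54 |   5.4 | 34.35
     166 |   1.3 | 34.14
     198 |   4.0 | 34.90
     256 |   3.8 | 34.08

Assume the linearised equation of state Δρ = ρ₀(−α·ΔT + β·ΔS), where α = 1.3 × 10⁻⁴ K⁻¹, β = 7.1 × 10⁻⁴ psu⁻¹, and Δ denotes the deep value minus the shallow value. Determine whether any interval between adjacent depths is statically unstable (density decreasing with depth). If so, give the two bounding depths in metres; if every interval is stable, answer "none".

198–256 m

Evaluate Δρ/ρ₀ = −αΔT + βΔS across each adjacent pair:
  35–54 m: −αΔT+βΔS = −(1.3 × 10⁻⁴)(-1.6)+(7.1 × 10⁻⁴)(-0.16) = 9.4 × 10⁻⁵ → stable
  54–166 m: −αΔT+βΔS = −(1.3 × 10⁻⁴)(-4.1)+(7.1 × 10⁻⁴)(-0.21) = 3.8 × 10⁻⁴ → stable
  166–198 m: −αΔT+βΔS = −(1.3 × 10⁻⁴)(+2.7)+(7.1 × 10⁻⁴)(+0.76) = 1.9 × 10⁻⁴ → stable
  198–256 m: −αΔT+βΔS = −(1.3 × 10⁻⁴)(-0.2)+(7.1 × 10⁻⁴)(-0.82) = -5.6 × 10⁻⁴ → UNSTABLE
The 198–256 m interval has Δρ < 0: lighter water underlies denser water.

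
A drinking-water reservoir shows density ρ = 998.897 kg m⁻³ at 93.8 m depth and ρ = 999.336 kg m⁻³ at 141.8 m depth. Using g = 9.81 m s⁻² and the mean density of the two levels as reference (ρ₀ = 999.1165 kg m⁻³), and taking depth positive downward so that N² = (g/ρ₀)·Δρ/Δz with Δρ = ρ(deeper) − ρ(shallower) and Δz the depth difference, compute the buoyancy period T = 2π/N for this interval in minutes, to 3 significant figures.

11.1 min

Δρ = 999.336 − 998.897 = 0.439 kg m⁻³ over Δz = 141.8 − 93.8 = 48 m.
N² = (9.81/999.1165) × (0.439/48) = 8.9800 × 10⁻⁵ s⁻².
N = √(8.9800 × 10⁻⁵) = 9.4763 × 10⁻³ rad s⁻¹, so T = 2π/N = 663.04 s = 11.051 min ≈ 11.1 min.
N² > 0, so the interval is statically stable.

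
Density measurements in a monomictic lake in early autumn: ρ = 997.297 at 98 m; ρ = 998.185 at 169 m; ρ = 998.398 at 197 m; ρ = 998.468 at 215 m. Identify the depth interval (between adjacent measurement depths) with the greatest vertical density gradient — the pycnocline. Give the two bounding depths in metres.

Compute the density gradient over each adjacent pair:
  98–169 m: Δρ/Δz = 0.888/71 = 0.013 kg m⁻⁴
  169–197 m: Δρ/Δz = 0.213/28 = 7.6 × 10⁻³ kg m⁻⁴
  197–215 m: Δρ/Δz = 0.070/18 = 3.9 × 10⁻³ kg m⁻⁴
The largest gradient is in the 98–169 m interval — the pycnocline.

98–169 m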